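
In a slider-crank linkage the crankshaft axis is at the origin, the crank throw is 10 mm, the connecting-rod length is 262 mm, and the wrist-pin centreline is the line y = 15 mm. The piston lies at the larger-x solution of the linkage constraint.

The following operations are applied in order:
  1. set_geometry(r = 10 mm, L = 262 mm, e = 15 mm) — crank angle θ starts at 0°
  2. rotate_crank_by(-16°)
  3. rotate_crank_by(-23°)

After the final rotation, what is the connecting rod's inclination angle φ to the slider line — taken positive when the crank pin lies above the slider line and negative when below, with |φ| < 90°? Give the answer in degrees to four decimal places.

-4.6617

set_geometry: r = 10 mm, L = 262 mm, e = 15 mm; θ ← 0°
rotate_crank_by(-16°): θ ← 0° -16° = -16°
rotate_crank_by(-23°): θ ← -16° -23° = -39°
crank pin P = (r cos θ, r sin θ) = (7.771460, -6.293204)
h = r sin θ − e = -6.293204 − 15 = -21.293204
sin φ = h / L = -21.293204 / 262 = -0.08127177
φ = arcsin(-0.08127177) = -4.661671°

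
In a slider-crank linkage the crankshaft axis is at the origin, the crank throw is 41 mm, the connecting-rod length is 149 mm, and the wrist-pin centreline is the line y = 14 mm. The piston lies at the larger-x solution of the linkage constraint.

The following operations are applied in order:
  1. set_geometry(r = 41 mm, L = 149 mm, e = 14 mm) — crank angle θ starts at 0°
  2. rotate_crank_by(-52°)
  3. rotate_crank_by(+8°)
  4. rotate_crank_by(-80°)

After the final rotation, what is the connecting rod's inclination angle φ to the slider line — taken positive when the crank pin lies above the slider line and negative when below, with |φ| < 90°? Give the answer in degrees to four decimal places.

set_geometry: r = 41 mm, L = 149 mm, e = 14 mm; θ ← 0°
rotate_crank_by(-52°): θ ← 0° -52° = -52°
rotate_crank_by(+8°): θ ← -52° +8° = -44°
rotate_crank_by(-80°): θ ← -44° -80° = -124°
crank pin P = (r cos θ, r sin θ) = (-22.926909, -33.990540)
h = r sin θ − e = -33.990540 − 14 = -47.990540
sin φ = h / L = -47.990540 / 149 = -0.32208416
φ = arcsin(-0.32208416) = -18.789013°

-18.7890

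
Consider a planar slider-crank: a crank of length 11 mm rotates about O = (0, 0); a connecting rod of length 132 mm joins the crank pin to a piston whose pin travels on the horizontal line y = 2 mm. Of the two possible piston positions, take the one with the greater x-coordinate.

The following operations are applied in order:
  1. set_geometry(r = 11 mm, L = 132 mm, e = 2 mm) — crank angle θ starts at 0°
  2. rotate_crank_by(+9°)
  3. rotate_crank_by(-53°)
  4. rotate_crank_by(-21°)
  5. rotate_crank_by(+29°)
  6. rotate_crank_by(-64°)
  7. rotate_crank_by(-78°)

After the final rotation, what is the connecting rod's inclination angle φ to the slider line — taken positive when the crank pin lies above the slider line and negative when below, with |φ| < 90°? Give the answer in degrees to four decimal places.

-1.0348

set_geometry: r = 11 mm, L = 132 mm, e = 2 mm; θ ← 0°
rotate_crank_by(+9°): θ ← 0° +9° = 9°
rotate_crank_by(-53°): θ ← 9° -53° = -44°
rotate_crank_by(-21°): θ ← -44° -21° = -65°
rotate_crank_by(+29°): θ ← -65° +29° = -36°
rotate_crank_by(-64°): θ ← -36° -64° = -100°
rotate_crank_by(-78°): θ ← -100° -78° = -178°
crank pin P = (r cos θ, r sin θ) = (-10.993299, -0.383894)
h = r sin θ − e = -0.383894 − 2 = -2.383894
sin φ = h / L = -2.383894 / 132 = -0.01805981
φ = arcsin(-0.01805981) = -1.034807°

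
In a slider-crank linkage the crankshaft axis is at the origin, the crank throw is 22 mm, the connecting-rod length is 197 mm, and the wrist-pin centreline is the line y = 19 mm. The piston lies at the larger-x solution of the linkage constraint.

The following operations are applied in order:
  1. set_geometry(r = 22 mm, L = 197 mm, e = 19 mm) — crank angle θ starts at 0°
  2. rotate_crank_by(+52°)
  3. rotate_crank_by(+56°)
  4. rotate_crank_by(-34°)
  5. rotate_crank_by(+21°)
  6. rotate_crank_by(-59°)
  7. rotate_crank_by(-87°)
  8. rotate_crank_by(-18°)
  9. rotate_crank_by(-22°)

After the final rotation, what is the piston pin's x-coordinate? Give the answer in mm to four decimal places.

192.3030

set_geometry: r = 22 mm, L = 197 mm, e = 19 mm; θ ← 0°
rotate_crank_by(+52°): θ ← 0° +52° = 52°
rotate_crank_by(+56°): θ ← 52° +56° = 108°
rotate_crank_by(-34°): θ ← 108° -34° = 74°
rotate_crank_by(+21°): θ ← 74° +21° = 95°
rotate_crank_by(-59°): θ ← 95° -59° = 36°
rotate_crank_by(-87°): θ ← 36° -87° = -51°
rotate_crank_by(-18°): θ ← -51° -18° = -69°
rotate_crank_by(-22°): θ ← -69° -22° = -91°
crank pin P = (r cos θ, r sin θ) = (-0.383953, -21.996649)
h = r sin θ − e = -21.996649 − 19 = -40.996649
x = r cos θ + √(L² − h²) = -0.383953 + √(38809.0 − 1680.7253) = -0.383953 + 192.686986 = 192.303034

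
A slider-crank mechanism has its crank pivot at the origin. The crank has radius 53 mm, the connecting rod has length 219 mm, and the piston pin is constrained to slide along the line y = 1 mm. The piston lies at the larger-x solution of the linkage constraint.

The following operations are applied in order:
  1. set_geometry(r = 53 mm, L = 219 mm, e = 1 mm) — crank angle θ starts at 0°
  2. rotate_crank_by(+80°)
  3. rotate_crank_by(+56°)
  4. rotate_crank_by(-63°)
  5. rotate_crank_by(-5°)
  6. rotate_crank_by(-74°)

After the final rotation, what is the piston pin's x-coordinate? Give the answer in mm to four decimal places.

271.6120

set_geometry: r = 53 mm, L = 219 mm, e = 1 mm; θ ← 0°
rotate_crank_by(+80°): θ ← 0° +80° = 80°
rotate_crank_by(+56°): θ ← 80° +56° = 136°
rotate_crank_by(-63°): θ ← 136° -63° = 73°
rotate_crank_by(-5°): θ ← 73° -5° = 68°
rotate_crank_by(-74°): θ ← 68° -74° = -6°
crank pin P = (r cos θ, r sin θ) = (52.709660, -5.540009)
h = r sin θ − e = -5.540009 − 1 = -6.540009
x = r cos θ + √(L² − h²) = 52.709660 + √(47961.0 − 42.7717) = 52.709660 + 218.902326 = 271.611986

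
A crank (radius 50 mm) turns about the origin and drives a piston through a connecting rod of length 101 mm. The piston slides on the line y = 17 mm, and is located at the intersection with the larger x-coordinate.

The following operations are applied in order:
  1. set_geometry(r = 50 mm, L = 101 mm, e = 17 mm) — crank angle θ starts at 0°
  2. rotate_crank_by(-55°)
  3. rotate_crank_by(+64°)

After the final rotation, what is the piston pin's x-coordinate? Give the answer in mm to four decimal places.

set_geometry: r = 50 mm, L = 101 mm, e = 17 mm; θ ← 0°
rotate_crank_by(-55°): θ ← 0° -55° = -55°
rotate_crank_by(+64°): θ ← -55° +64° = 9°
crank pin P = (r cos θ, r sin θ) = (49.384417, 7.821723)
h = r sin θ − e = 7.821723 − 17 = -9.178277
x = r cos θ + √(L² − h²) = 49.384417 + √(10201.0 − 84.2408) = 49.384417 + 100.582102 = 149.966519

149.9665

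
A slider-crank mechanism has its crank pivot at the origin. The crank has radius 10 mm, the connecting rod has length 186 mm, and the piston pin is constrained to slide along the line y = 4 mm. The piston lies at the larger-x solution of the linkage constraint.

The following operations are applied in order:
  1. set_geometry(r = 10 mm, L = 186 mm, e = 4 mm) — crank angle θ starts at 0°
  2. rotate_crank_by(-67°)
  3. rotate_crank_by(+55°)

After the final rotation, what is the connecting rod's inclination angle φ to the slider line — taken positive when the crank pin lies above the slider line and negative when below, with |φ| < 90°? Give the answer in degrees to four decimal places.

set_geometry: r = 10 mm, L = 186 mm, e = 4 mm; θ ← 0°
rotate_crank_by(-67°): θ ← 0° -67° = -67°
rotate_crank_by(+55°): θ ← -67° +55° = -12°
crank pin P = (r cos θ, r sin θ) = (9.781476, -2.079117)
h = r sin θ − e = -2.079117 − 4 = -6.079117
sin φ = h / L = -6.079117 / 186 = -0.03268342
φ = arcsin(-0.03268342) = -1.872956°

-1.8730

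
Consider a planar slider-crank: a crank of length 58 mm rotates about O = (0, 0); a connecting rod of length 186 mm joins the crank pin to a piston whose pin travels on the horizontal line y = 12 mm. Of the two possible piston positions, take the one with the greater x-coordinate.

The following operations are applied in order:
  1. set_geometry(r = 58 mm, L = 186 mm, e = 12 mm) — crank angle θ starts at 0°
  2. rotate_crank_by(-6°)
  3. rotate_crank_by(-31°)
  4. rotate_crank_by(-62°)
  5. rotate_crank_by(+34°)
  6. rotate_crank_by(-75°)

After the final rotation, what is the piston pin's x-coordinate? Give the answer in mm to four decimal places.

134.9219

set_geometry: r = 58 mm, L = 186 mm, e = 12 mm; θ ← 0°
rotate_crank_by(-6°): θ ← 0° -6° = -6°
rotate_crank_by(-31°): θ ← -6° -31° = -37°
rotate_crank_by(-62°): θ ← -37° -62° = -99°
rotate_crank_by(+34°): θ ← -99° +34° = -65°
rotate_crank_by(-75°): θ ← -65° -75° = -140°
crank pin P = (r cos θ, r sin θ) = (-44.430578, -37.281681)
h = r sin θ − e = -37.281681 − 12 = -49.281681
x = r cos θ + √(L² − h²) = -44.430578 + √(34596.0 − 2428.6841) = -44.430578 + 179.352491 = 134.921913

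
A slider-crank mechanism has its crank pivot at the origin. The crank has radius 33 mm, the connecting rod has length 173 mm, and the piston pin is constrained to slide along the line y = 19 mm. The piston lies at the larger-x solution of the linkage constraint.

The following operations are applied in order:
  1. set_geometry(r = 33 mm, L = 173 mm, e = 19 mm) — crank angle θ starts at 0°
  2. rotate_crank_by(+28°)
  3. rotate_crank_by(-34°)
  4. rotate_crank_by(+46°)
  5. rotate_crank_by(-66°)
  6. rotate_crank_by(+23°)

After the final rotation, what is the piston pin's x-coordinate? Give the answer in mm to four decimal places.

set_geometry: r = 33 mm, L = 173 mm, e = 19 mm; θ ← 0°
rotate_crank_by(+28°): θ ← 0° +28° = 28°
rotate_crank_by(-34°): θ ← 28° -34° = -6°
rotate_crank_by(+46°): θ ← -6° +46° = 40°
rotate_crank_by(-66°): θ ← 40° -66° = -26°
rotate_crank_by(+23°): θ ← -26° +23° = -3°
crank pin P = (r cos θ, r sin θ) = (32.954775, -1.727087)
h = r sin θ − e = -1.727087 − 19 = -20.727087
x = r cos θ + √(L² − h²) = 32.954775 + √(29929.0 − 429.6121) = 32.954775 + 171.753858 = 204.708633

204.7086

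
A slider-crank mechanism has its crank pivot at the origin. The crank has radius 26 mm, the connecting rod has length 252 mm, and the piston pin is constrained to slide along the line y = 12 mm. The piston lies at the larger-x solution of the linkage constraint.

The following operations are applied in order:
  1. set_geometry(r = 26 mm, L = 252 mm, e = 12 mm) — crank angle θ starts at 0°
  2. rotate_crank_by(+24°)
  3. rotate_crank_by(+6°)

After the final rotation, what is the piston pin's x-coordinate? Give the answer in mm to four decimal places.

274.5147

set_geometry: r = 26 mm, L = 252 mm, e = 12 mm; θ ← 0°
rotate_crank_by(+24°): θ ← 0° +24° = 24°
rotate_crank_by(+6°): θ ← 24° +6° = 30°
crank pin P = (r cos θ, r sin θ) = (22.516660, 13.000000)
h = r sin θ − e = 13.000000 − 12 = 1.000000
x = r cos θ + √(L² − h²) = 22.516660 + √(63504.0 − 1.0000) = 22.516660 + 251.998016 = 274.514676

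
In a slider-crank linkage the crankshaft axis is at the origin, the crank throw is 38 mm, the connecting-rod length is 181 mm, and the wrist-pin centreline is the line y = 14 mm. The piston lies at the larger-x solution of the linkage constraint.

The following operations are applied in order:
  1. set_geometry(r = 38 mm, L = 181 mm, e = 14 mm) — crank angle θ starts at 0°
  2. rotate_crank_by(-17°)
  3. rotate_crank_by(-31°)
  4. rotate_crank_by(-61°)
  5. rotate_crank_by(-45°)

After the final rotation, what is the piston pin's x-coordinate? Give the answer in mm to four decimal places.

set_geometry: r = 38 mm, L = 181 mm, e = 14 mm; θ ← 0°
rotate_crank_by(-17°): θ ← 0° -17° = -17°
rotate_crank_by(-31°): θ ← -17° -31° = -48°
rotate_crank_by(-61°): θ ← -48° -61° = -109°
rotate_crank_by(-45°): θ ← -109° -45° = -154°
crank pin P = (r cos θ, r sin θ) = (-34.154174, -16.658104)
h = r sin θ − e = -16.658104 − 14 = -30.658104
x = r cos θ + √(L² − h²) = -34.154174 + √(32761.0 − 939.9193) = -34.154174 + 178.384643 = 144.230469

144.2305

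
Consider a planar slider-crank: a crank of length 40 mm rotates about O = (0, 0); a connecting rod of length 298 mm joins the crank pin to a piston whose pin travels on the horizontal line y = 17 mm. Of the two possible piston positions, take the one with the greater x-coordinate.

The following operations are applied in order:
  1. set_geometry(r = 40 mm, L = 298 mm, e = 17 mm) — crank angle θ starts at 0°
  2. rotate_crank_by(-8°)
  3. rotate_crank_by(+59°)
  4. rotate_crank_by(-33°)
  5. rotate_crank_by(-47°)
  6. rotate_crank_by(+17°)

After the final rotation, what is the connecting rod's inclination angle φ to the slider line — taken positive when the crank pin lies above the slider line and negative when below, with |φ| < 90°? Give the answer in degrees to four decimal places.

-4.8734

set_geometry: r = 40 mm, L = 298 mm, e = 17 mm; θ ← 0°
rotate_crank_by(-8°): θ ← 0° -8° = -8°
rotate_crank_by(+59°): θ ← -8° +59° = 51°
rotate_crank_by(-33°): θ ← 51° -33° = 18°
rotate_crank_by(-47°): θ ← 18° -47° = -29°
rotate_crank_by(+17°): θ ← -29° +17° = -12°
crank pin P = (r cos θ, r sin θ) = (39.125904, -8.316468)
h = r sin θ − e = -8.316468 − 17 = -25.316468
sin φ = h / L = -25.316468 / 298 = -0.08495459
φ = arcsin(-0.08495459) = -4.873414°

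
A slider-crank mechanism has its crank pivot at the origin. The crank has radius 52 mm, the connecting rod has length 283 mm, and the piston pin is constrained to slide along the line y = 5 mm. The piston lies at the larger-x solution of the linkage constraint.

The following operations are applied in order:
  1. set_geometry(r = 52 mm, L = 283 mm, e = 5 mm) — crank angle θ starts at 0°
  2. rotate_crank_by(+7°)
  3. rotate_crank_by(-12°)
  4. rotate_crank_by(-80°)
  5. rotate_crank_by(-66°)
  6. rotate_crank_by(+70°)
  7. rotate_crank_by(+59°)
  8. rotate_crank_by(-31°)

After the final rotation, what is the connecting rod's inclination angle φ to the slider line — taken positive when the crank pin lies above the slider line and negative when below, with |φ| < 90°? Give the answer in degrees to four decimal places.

set_geometry: r = 52 mm, L = 283 mm, e = 5 mm; θ ← 0°
rotate_crank_by(+7°): θ ← 0° +7° = 7°
rotate_crank_by(-12°): θ ← 7° -12° = -5°
rotate_crank_by(-80°): θ ← -5° -80° = -85°
rotate_crank_by(-66°): θ ← -85° -66° = -151°
rotate_crank_by(+70°): θ ← -151° +70° = -81°
rotate_crank_by(+59°): θ ← -81° +59° = -22°
rotate_crank_by(-31°): θ ← -22° -31° = -53°
crank pin P = (r cos θ, r sin θ) = (31.294381, -41.529047)
h = r sin θ − e = -41.529047 − 5 = -46.529047
sin φ = h / L = -46.529047 / 283 = -0.16441359
φ = arcsin(-0.16441359) = -9.463171°

-9.4632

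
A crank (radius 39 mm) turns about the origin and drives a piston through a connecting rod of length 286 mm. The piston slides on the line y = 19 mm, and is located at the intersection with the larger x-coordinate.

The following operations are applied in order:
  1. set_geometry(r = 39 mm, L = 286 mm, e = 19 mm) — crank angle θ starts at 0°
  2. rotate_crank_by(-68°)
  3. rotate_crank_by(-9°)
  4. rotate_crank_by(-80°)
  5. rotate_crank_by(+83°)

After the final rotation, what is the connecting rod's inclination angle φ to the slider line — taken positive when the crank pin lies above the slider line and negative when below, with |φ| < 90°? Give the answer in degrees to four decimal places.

set_geometry: r = 39 mm, L = 286 mm, e = 19 mm; θ ← 0°
rotate_crank_by(-68°): θ ← 0° -68° = -68°
rotate_crank_by(-9°): θ ← -68° -9° = -77°
rotate_crank_by(-80°): θ ← -77° -80° = -157°
rotate_crank_by(+83°): θ ← -157° +83° = -74°
crank pin P = (r cos θ, r sin θ) = (10.749857, -37.489206)
h = r sin θ − e = -37.489206 − 19 = -56.489206
sin φ = h / L = -56.489206 / 286 = -0.19751471
φ = arcsin(-0.19751471) = -11.391663°

-11.3917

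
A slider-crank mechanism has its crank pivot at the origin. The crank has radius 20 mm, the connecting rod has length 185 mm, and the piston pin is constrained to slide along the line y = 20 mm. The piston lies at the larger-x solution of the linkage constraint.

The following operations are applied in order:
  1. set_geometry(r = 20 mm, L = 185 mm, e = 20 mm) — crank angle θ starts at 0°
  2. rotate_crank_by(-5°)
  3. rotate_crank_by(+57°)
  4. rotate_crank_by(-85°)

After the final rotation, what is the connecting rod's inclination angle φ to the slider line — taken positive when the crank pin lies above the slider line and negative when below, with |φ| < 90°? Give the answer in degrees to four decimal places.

-9.6127

set_geometry: r = 20 mm, L = 185 mm, e = 20 mm; θ ← 0°
rotate_crank_by(-5°): θ ← 0° -5° = -5°
rotate_crank_by(+57°): θ ← -5° +57° = 52°
rotate_crank_by(-85°): θ ← 52° -85° = -33°
crank pin P = (r cos θ, r sin θ) = (16.773411, -10.892781)
h = r sin θ − e = -10.892781 − 20 = -30.892781
sin φ = h / L = -30.892781 / 185 = -0.16698800
φ = arcsin(-0.16698800) = -9.612741°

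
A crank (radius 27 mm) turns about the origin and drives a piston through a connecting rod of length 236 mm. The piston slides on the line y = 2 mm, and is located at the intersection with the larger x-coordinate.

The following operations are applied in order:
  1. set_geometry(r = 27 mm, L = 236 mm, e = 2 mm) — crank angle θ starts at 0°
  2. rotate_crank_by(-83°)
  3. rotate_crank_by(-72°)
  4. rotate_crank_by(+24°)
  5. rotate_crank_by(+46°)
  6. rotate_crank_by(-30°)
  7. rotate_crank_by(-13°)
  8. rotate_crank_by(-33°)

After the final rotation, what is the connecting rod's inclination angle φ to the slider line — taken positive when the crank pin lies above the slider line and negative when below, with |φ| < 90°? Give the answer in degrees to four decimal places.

-2.6206

set_geometry: r = 27 mm, L = 236 mm, e = 2 mm; θ ← 0°
rotate_crank_by(-83°): θ ← 0° -83° = -83°
rotate_crank_by(-72°): θ ← -83° -72° = -155°
rotate_crank_by(+24°): θ ← -155° +24° = -131°
rotate_crank_by(+46°): θ ← -131° +46° = -85°
rotate_crank_by(-30°): θ ← -85° -30° = -115°
rotate_crank_by(-13°): θ ← -115° -13° = -128°
rotate_crank_by(-33°): θ ← -128° -33° = -161°
crank pin P = (r cos θ, r sin θ) = (-25.529002, -8.790340)
h = r sin θ − e = -8.790340 − 2 = -10.790340
sin φ = h / L = -10.790340 / 236 = -0.04572178
φ = arcsin(-0.04572178) = -2.620579°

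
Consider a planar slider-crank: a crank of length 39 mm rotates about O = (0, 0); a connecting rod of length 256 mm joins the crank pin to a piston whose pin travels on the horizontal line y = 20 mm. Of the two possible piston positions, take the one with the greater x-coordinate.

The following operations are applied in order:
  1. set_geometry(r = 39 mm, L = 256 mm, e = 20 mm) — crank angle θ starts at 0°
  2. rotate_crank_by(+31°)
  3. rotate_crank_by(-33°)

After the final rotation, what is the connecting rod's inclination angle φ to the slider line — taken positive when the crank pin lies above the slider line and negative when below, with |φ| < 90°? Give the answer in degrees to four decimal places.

set_geometry: r = 39 mm, L = 256 mm, e = 20 mm; θ ← 0°
rotate_crank_by(+31°): θ ← 0° +31° = 31°
rotate_crank_by(-33°): θ ← 31° -33° = -2°
crank pin P = (r cos θ, r sin θ) = (38.976242, -1.361080)
h = r sin θ − e = -1.361080 − 20 = -21.361080
sin φ = h / L = -21.361080 / 256 = -0.08344172
φ = arcsin(-0.08344172) = -4.786424°

-4.7864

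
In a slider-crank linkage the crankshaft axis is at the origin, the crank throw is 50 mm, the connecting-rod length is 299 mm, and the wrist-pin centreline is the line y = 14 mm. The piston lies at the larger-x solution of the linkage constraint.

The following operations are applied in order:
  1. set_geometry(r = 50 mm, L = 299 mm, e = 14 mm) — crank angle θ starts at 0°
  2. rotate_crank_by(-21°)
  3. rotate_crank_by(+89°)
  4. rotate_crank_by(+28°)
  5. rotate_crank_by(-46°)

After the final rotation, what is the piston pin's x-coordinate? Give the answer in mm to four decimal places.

330.1501

set_geometry: r = 50 mm, L = 299 mm, e = 14 mm; θ ← 0°
rotate_crank_by(-21°): θ ← 0° -21° = -21°
rotate_crank_by(+89°): θ ← -21° +89° = 68°
rotate_crank_by(+28°): θ ← 68° +28° = 96°
rotate_crank_by(-46°): θ ← 96° -46° = 50°
crank pin P = (r cos θ, r sin θ) = (32.139380, 38.302222)
h = r sin θ − e = 38.302222 − 14 = 24.302222
x = r cos θ + √(L² − h²) = 32.139380 + √(89401.0 − 590.5980) = 32.139380 + 298.010741 = 330.150122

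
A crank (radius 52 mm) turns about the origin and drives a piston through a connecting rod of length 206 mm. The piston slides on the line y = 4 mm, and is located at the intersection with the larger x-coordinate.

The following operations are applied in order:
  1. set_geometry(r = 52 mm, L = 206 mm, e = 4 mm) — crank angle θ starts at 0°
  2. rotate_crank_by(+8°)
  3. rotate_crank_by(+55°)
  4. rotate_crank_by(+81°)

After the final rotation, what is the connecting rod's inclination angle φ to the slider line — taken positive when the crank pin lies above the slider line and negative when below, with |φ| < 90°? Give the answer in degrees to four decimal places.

7.4092

set_geometry: r = 52 mm, L = 206 mm, e = 4 mm; θ ← 0°
rotate_crank_by(+8°): θ ← 0° +8° = 8°
rotate_crank_by(+55°): θ ← 8° +55° = 63°
rotate_crank_by(+81°): θ ← 63° +81° = 144°
crank pin P = (r cos θ, r sin θ) = (-42.068884, 30.564833)
h = r sin θ − e = 30.564833 − 4 = 26.564833
sin φ = h / L = 26.564833 / 206 = 0.12895550
φ = arcsin(0.12895550) = 7.409239°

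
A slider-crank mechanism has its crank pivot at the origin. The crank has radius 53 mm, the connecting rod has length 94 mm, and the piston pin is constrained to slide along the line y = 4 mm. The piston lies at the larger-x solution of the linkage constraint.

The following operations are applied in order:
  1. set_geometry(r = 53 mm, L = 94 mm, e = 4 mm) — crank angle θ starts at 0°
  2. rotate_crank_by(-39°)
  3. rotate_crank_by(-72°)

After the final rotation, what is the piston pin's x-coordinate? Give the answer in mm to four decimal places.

set_geometry: r = 53 mm, L = 94 mm, e = 4 mm; θ ← 0°
rotate_crank_by(-39°): θ ← 0° -39° = -39°
rotate_crank_by(-72°): θ ← -39° -72° = -111°
crank pin P = (r cos θ, r sin θ) = (-18.993501, -49.479763)
h = r sin θ − e = -49.479763 − 4 = -53.479763
x = r cos θ + √(L² − h²) = -18.993501 + √(8836.0 − 2860.0850) = -18.993501 + 77.304043 = 58.310541

58.3105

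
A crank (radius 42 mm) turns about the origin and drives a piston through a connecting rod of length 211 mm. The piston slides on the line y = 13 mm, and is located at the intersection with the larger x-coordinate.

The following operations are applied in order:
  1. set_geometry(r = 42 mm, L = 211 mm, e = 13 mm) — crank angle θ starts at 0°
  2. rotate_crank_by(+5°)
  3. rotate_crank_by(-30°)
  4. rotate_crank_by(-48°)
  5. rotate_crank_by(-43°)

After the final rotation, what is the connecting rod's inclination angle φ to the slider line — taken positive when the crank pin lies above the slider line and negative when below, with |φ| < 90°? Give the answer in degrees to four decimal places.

set_geometry: r = 42 mm, L = 211 mm, e = 13 mm; θ ← 0°
rotate_crank_by(+5°): θ ← 0° +5° = 5°
rotate_crank_by(-30°): θ ← 5° -30° = -25°
rotate_crank_by(-48°): θ ← -25° -48° = -73°
rotate_crank_by(-43°): θ ← -73° -43° = -116°
crank pin P = (r cos θ, r sin θ) = (-18.411588, -37.749350)
h = r sin θ − e = -37.749350 − 13 = -50.749350
sin φ = h / L = -50.749350 / 211 = -0.24051825
φ = arcsin(-0.24051825) = -13.917130°

-13.9171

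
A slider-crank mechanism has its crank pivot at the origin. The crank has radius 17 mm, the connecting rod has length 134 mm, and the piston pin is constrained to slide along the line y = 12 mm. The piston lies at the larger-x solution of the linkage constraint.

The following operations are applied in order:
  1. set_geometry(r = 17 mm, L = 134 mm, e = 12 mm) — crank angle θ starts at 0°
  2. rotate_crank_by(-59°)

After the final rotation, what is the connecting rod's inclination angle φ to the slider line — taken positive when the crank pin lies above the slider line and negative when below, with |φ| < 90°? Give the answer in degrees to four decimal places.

-11.4374

set_geometry: r = 17 mm, L = 134 mm, e = 12 mm; θ ← 0°
rotate_crank_by(-59°): θ ← 0° -59° = -59°
crank pin P = (r cos θ, r sin θ) = (8.755647, -14.571844)
h = r sin θ − e = -14.571844 − 12 = -26.571844
sin φ = h / L = -26.571844 / 134 = -0.19829734
φ = arcsin(-0.19829734) = -11.437410°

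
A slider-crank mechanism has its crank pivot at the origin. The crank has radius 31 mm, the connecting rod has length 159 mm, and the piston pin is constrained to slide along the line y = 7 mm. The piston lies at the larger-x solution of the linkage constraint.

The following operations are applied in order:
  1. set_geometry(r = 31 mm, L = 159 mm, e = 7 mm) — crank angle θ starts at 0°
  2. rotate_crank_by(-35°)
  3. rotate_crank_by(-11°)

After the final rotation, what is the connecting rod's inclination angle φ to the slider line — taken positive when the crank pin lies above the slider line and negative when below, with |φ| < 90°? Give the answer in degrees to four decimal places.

-10.6188

set_geometry: r = 31 mm, L = 159 mm, e = 7 mm; θ ← 0°
rotate_crank_by(-35°): θ ← 0° -35° = -35°
rotate_crank_by(-11°): θ ← -35° -11° = -46°
crank pin P = (r cos θ, r sin θ) = (21.534409, -22.299534)
h = r sin θ − e = -22.299534 − 7 = -29.299534
sin φ = h / L = -29.299534 / 159 = -0.18427380
φ = arcsin(-0.18427380) = -10.618796°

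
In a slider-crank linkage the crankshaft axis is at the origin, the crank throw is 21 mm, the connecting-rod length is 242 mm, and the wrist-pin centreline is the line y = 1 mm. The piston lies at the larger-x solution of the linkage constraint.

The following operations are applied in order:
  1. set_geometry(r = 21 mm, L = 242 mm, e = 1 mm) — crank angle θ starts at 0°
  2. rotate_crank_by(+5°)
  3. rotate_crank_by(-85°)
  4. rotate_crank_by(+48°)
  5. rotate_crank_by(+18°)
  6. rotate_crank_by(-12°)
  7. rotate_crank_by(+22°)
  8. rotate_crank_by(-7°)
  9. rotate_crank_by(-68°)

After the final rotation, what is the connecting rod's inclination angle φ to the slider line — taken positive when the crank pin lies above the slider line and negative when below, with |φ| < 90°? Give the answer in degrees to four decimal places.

set_geometry: r = 21 mm, L = 242 mm, e = 1 mm; θ ← 0°
rotate_crank_by(+5°): θ ← 0° +5° = 5°
rotate_crank_by(-85°): θ ← 5° -85° = -80°
rotate_crank_by(+48°): θ ← -80° +48° = -32°
rotate_crank_by(+18°): θ ← -32° +18° = -14°
rotate_crank_by(-12°): θ ← -14° -12° = -26°
rotate_crank_by(+22°): θ ← -26° +22° = -4°
rotate_crank_by(-7°): θ ← -4° -7° = -11°
rotate_crank_by(-68°): θ ← -11° -68° = -79°
crank pin P = (r cos θ, r sin θ) = (4.006989, -20.614171)
h = r sin θ − e = -20.614171 − 1 = -21.614171
sin φ = h / L = -21.614171 / 242 = -0.08931476
φ = arcsin(-0.08931476) = -5.124187°

-5.1242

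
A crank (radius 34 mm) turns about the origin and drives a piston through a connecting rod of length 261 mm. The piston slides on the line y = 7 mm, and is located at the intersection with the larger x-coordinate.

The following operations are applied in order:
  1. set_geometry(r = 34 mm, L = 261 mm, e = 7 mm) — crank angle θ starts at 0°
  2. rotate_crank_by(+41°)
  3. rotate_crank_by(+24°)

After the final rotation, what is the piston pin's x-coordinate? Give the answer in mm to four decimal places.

set_geometry: r = 34 mm, L = 261 mm, e = 7 mm; θ ← 0°
rotate_crank_by(+41°): θ ← 0° +41° = 41°
rotate_crank_by(+24°): θ ← 41° +24° = 65°
crank pin P = (r cos θ, r sin θ) = (14.369021, 30.814465)
h = r sin θ − e = 30.814465 − 7 = 23.814465
x = r cos θ + √(L² − h²) = 14.369021 + √(68121.0 − 567.1287) = 14.369021 + 259.911276 = 274.280297

274.2803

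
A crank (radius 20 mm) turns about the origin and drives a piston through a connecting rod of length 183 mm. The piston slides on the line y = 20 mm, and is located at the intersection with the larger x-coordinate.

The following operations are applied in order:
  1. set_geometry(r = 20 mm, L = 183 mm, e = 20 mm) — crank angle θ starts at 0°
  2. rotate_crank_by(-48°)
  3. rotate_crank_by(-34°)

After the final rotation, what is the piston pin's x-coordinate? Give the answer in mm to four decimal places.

181.4019

set_geometry: r = 20 mm, L = 183 mm, e = 20 mm; θ ← 0°
rotate_crank_by(-48°): θ ← 0° -48° = -48°
rotate_crank_by(-34°): θ ← -48° -34° = -82°
crank pin P = (r cos θ, r sin θ) = (2.783462, -19.805361)
h = r sin θ − e = -19.805361 − 20 = -39.805361
x = r cos θ + √(L² − h²) = 2.783462 + √(33489.0 − 1584.4668) = 2.783462 + 178.618401 = 181.401863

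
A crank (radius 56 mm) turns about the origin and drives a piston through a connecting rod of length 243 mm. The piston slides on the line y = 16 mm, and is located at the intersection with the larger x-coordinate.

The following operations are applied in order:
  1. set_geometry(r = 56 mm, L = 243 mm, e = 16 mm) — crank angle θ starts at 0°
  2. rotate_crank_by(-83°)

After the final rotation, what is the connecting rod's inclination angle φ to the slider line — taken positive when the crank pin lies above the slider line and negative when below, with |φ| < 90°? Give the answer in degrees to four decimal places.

set_geometry: r = 56 mm, L = 243 mm, e = 16 mm; θ ← 0°
rotate_crank_by(-83°): θ ← 0° -83° = -83°
crank pin P = (r cos θ, r sin θ) = (6.824683, -55.582584)
h = r sin θ − e = -55.582584 − 16 = -71.582584
sin φ = h / L = -71.582584 / 243 = -0.29457854
φ = arcsin(-0.29457854) = -17.132266°

-17.1323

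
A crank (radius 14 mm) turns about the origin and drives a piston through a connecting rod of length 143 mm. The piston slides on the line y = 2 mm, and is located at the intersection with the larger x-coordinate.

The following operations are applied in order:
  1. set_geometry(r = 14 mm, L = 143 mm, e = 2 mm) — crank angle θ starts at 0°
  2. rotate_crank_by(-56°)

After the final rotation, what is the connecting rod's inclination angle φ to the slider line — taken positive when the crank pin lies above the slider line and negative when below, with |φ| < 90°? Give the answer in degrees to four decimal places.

set_geometry: r = 14 mm, L = 143 mm, e = 2 mm; θ ← 0°
rotate_crank_by(-56°): θ ← 0° -56° = -56°
crank pin P = (r cos θ, r sin θ) = (7.828701, -11.606526)
h = r sin θ − e = -11.606526 − 2 = -13.606526
sin φ = h / L = -13.606526 / 143 = -0.09515053
φ = arcsin(-0.09515053) = -5.459984°

-5.4600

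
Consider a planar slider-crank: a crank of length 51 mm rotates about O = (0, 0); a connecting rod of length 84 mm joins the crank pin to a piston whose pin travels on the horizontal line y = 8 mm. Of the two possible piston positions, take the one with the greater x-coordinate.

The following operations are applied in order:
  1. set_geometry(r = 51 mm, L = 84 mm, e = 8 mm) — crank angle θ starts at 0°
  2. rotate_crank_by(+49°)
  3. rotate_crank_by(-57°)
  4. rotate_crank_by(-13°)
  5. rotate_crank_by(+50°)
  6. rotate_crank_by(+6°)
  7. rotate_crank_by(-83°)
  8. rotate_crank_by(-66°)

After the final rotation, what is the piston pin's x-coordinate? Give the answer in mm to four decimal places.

set_geometry: r = 51 mm, L = 84 mm, e = 8 mm; θ ← 0°
rotate_crank_by(+49°): θ ← 0° +49° = 49°
rotate_crank_by(-57°): θ ← 49° -57° = -8°
rotate_crank_by(-13°): θ ← -8° -13° = -21°
rotate_crank_by(+50°): θ ← -21° +50° = 29°
rotate_crank_by(+6°): θ ← 29° +6° = 35°
rotate_crank_by(-83°): θ ← 35° -83° = -48°
rotate_crank_by(-66°): θ ← -48° -66° = -114°
crank pin P = (r cos θ, r sin θ) = (-20.743569, -46.590818)
h = r sin θ − e = -46.590818 − 8 = -54.590818
x = r cos θ + √(L² − h²) = -20.743569 + √(7056.0 − 2980.1574) = -20.743569 + 63.842326 = 43.098757

43.0988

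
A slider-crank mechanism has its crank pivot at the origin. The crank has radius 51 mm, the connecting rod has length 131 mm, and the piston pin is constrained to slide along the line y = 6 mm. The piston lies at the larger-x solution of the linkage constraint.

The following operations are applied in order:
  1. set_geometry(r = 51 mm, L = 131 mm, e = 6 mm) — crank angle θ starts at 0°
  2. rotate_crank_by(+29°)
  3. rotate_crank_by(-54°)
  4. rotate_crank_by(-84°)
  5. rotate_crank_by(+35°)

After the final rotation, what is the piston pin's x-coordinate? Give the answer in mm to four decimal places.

set_geometry: r = 51 mm, L = 131 mm, e = 6 mm; θ ← 0°
rotate_crank_by(+29°): θ ← 0° +29° = 29°
rotate_crank_by(-54°): θ ← 29° -54° = -25°
rotate_crank_by(-84°): θ ← -25° -84° = -109°
rotate_crank_by(+35°): θ ← -109° +35° = -74°
crank pin P = (r cos θ, r sin θ) = (14.057505, -49.024346)
h = r sin θ − e = -49.024346 − 6 = -55.024346
x = r cos θ + √(L² − h²) = 14.057505 + √(17161.0 − 3027.6787) = 14.057505 + 118.883646 = 132.941151

132.9412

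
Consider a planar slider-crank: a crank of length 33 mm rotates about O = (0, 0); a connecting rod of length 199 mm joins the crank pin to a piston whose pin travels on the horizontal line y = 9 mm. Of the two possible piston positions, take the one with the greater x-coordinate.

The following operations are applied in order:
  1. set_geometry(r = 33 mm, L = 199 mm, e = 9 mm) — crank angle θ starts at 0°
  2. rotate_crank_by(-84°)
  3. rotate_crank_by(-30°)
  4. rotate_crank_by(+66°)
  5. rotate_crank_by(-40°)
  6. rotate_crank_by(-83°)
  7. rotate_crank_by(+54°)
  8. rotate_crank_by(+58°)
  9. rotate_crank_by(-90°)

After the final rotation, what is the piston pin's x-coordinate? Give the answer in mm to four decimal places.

set_geometry: r = 33 mm, L = 199 mm, e = 9 mm; θ ← 0°
rotate_crank_by(-84°): θ ← 0° -84° = -84°
rotate_crank_by(-30°): θ ← -84° -30° = -114°
rotate_crank_by(+66°): θ ← -114° +66° = -48°
rotate_crank_by(-40°): θ ← -48° -40° = -88°
rotate_crank_by(-83°): θ ← -88° -83° = -171°
rotate_crank_by(+54°): θ ← -171° +54° = -117°
rotate_crank_by(+58°): θ ← -117° +58° = -59°
rotate_crank_by(-90°): θ ← -59° -90° = -149°
crank pin P = (r cos θ, r sin θ) = (-28.286521, -16.996256)
h = r sin θ − e = -16.996256 − 9 = -25.996256
x = r cos θ + √(L² − h²) = -28.286521 + √(39601.0 − 675.8054) = -28.286521 + 197.294690 = 169.008169

169.0082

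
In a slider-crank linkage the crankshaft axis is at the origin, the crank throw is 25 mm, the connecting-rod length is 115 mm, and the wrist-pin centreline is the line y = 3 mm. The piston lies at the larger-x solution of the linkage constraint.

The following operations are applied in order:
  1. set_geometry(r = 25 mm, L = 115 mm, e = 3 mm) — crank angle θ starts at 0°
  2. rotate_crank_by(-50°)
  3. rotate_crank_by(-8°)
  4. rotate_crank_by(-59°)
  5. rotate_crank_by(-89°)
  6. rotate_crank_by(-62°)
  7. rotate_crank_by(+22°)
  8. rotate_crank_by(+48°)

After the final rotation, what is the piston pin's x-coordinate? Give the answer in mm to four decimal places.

91.1265

set_geometry: r = 25 mm, L = 115 mm, e = 3 mm; θ ← 0°
rotate_crank_by(-50°): θ ← 0° -50° = -50°
rotate_crank_by(-8°): θ ← -50° -8° = -58°
rotate_crank_by(-59°): θ ← -58° -59° = -117°
rotate_crank_by(-89°): θ ← -117° -89° = -206°
rotate_crank_by(-62°): θ ← -206° -62° = -268°
rotate_crank_by(+22°): θ ← -268° +22° = -246°
rotate_crank_by(+48°): θ ← -246° +48° = -198°
crank pin P = (r cos θ, r sin θ) = (-23.776413, 7.725425)
h = r sin θ − e = 7.725425 − 3 = 4.725425
x = r cos θ + √(L² − h²) = -23.776413 + √(13225.0 − 22.3296) = -23.776413 + 114.902874 = 91.126461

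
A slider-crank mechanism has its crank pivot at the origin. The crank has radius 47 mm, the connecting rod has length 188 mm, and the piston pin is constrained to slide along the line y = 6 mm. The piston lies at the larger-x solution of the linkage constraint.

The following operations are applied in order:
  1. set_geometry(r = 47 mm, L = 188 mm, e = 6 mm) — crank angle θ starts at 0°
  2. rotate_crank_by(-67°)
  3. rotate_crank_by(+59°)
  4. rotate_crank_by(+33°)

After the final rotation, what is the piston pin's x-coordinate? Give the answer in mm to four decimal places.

230.0846

set_geometry: r = 47 mm, L = 188 mm, e = 6 mm; θ ← 0°
rotate_crank_by(-67°): θ ← 0° -67° = -67°
rotate_crank_by(+59°): θ ← -67° +59° = -8°
rotate_crank_by(+33°): θ ← -8° +33° = 25°
crank pin P = (r cos θ, r sin θ) = (42.596466, 19.863058)
h = r sin θ − e = 19.863058 − 6 = 13.863058
x = r cos θ + √(L² − h²) = 42.596466 + √(35344.0 − 192.1844) = 42.596466 + 187.488175 = 230.084641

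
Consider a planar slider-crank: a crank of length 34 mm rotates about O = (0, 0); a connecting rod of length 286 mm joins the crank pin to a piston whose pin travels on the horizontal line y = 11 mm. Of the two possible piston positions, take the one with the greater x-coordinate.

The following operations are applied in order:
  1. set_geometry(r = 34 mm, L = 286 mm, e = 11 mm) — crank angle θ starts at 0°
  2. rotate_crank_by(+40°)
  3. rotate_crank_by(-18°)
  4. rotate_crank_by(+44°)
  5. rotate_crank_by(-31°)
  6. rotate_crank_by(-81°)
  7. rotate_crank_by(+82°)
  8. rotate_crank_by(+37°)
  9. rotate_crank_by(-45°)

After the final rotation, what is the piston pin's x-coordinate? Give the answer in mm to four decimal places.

315.9772

set_geometry: r = 34 mm, L = 286 mm, e = 11 mm; θ ← 0°
rotate_crank_by(+40°): θ ← 0° +40° = 40°
rotate_crank_by(-18°): θ ← 40° -18° = 22°
rotate_crank_by(+44°): θ ← 22° +44° = 66°
rotate_crank_by(-31°): θ ← 66° -31° = 35°
rotate_crank_by(-81°): θ ← 35° -81° = -46°
rotate_crank_by(+82°): θ ← -46° +82° = 36°
rotate_crank_by(+37°): θ ← 36° +37° = 73°
rotate_crank_by(-45°): θ ← 73° -45° = 28°
crank pin P = (r cos θ, r sin θ) = (30.020218, 15.962033)
h = r sin θ − e = 15.962033 − 11 = 4.962033
x = r cos θ + √(L² − h²) = 30.020218 + √(81796.0 − 24.6218) = 30.020218 + 285.956952 = 315.977170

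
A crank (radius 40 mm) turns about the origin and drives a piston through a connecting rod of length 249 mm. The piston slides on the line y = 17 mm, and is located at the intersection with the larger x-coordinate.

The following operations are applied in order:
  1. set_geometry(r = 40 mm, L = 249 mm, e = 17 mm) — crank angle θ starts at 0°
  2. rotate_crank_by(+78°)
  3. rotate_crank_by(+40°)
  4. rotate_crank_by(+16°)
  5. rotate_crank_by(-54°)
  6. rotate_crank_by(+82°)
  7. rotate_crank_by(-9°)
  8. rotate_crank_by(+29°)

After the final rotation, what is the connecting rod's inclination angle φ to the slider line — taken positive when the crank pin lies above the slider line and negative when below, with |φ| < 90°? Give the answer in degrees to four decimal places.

-4.2368

set_geometry: r = 40 mm, L = 249 mm, e = 17 mm; θ ← 0°
rotate_crank_by(+78°): θ ← 0° +78° = 78°
rotate_crank_by(+40°): θ ← 78° +40° = 118°
rotate_crank_by(+16°): θ ← 118° +16° = 134°
rotate_crank_by(-54°): θ ← 134° -54° = 80°
rotate_crank_by(+82°): θ ← 80° +82° = 162°
rotate_crank_by(-9°): θ ← 162° -9° = 153°
rotate_crank_by(+29°): θ ← 153° +29° = 182°
crank pin P = (r cos θ, r sin θ) = (-39.975633, -1.395980)
h = r sin θ − e = -1.395980 − 17 = -18.395980
sin φ = h / L = -18.395980 / 249 = -0.07387944
φ = arcsin(-0.07387944) = -4.236840°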